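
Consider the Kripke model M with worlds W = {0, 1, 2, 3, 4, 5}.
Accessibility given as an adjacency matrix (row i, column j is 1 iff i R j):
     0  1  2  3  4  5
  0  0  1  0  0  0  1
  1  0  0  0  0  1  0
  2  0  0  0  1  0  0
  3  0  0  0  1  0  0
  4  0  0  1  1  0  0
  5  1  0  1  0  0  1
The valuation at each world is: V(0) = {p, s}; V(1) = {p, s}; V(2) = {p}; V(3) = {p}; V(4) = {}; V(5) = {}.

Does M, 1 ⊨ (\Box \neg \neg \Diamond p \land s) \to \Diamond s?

At 1: \Box \neg \neg \Diamond p \land s is true, \Diamond s is false, so (\Box \neg \neg \Diamond p \land s) \to \Diamond s is false.
  At 1: \Box \neg \neg \Diamond p is true, s is true, so \Box \neg \neg \Diamond p \land s is true.
    At 1: \Box \neg \neg \Diamond p requires \neg \neg \Diamond p at every successor {4}.
      At 4: \neg \neg \Diamond p is true.
    So \Box \neg \neg \Diamond p is true at 1.
  At 1: \Diamond s requires s at some successor in {4}.
    At 4: s is false.
  So \Diamond s is false at 1.

No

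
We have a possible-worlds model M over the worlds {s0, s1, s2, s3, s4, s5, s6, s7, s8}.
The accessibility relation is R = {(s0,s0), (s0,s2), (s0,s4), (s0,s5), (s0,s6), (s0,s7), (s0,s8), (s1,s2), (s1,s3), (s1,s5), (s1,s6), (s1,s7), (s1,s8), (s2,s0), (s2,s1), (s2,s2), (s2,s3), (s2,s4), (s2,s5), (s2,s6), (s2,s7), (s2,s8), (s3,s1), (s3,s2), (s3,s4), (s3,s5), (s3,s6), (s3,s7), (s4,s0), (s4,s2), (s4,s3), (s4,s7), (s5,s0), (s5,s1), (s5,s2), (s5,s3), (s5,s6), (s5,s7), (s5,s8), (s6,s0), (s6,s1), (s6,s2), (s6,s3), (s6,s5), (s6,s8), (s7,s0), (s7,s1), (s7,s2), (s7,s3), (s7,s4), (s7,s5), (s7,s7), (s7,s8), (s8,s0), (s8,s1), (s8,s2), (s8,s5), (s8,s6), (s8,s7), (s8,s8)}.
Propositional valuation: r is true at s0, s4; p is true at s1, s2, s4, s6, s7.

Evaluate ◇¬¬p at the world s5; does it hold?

Yes

At s5: ◇¬¬p requires ¬¬p at some successor in {s0, s1, s2, s3, s6, s7, s8}.
  ¬¬p holds at s1, so ◇¬¬p is true at s5.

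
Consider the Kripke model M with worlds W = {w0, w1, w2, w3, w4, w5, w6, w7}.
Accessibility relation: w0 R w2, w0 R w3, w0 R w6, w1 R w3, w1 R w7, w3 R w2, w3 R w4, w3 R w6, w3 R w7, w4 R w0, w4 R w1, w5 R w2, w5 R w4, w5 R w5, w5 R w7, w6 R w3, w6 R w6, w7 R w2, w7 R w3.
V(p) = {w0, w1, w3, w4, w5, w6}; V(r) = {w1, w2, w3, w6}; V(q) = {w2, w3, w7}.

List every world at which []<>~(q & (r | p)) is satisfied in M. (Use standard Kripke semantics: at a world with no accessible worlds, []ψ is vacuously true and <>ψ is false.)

w2, w4, w6

Recall that []ψ holds at a world iff ψ holds at every accessible world, and <>ψ holds iff ψ holds at some accessible world.
Let φ = []<>~(q & (r | p)). Evaluate φ at each world:
  w0 (successors {w2, w3, w6}): φ is false.
  w1 (successors {w3, w7}): φ is false.
  w2 (successors ∅): φ is true.
  w3 (successors {w2, w4, w6, w7}): φ is false.
  w4 (successors {w0, w1}): φ is true.
  w5 (successors {w2, w4, w5, w7}): φ is false.
  w6 (successors {w3, w6}): φ is true.
  w7 (successors {w2, w3}): φ is false.
For instance, at w7:
  At w7: []<>~(q & (r | p)) requires <>~(q & (r | p)) at every successor {w2, w3}.
    <>~(q & (r | p)) fails at w2, so []<>~(q & (r | p)) is false at w7.
      At w2: no accessible worlds, so <>~(q & (r | p)) is false.
Satisfying worlds: {w2, w4, w6}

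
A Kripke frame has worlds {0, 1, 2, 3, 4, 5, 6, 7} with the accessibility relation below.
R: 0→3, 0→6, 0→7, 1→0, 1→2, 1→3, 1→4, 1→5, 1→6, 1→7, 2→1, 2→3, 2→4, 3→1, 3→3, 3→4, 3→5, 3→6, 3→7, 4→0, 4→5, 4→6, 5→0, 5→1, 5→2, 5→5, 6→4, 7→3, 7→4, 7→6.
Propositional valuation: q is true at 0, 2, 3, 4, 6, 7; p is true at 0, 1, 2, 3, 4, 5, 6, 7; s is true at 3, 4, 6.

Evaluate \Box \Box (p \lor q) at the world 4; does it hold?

At 4: \Box \Box (p \lor q) requires \Box (p \lor q) at every successor {0, 5, 6}.
    At 0: \Box (p \lor q) requires p \lor q at every successor {3, 6, 7}.
      At 3: p \lor q is true.
      At 6: p \lor q is true.
      At 7: p \lor q is true.
    So \Box (p \lor q) is true at 0.
    At 5: \Box (p \lor q) requires p \lor q at every successor {0, 1, 2, 5}.
      At 0: p \lor q is true.
      At 1: p \lor q is true.
      At 2: p \lor q is true.
      At 5: p \lor q is true.
    So \Box (p \lor q) is true at 5.
    At 6: \Box (p \lor q) requires p \lor q at every successor {4}.
      At 4: p \lor q is true.
    So \Box (p \lor q) is true at 6.
So \Box \Box (p \lor q) is true at 4.

Yes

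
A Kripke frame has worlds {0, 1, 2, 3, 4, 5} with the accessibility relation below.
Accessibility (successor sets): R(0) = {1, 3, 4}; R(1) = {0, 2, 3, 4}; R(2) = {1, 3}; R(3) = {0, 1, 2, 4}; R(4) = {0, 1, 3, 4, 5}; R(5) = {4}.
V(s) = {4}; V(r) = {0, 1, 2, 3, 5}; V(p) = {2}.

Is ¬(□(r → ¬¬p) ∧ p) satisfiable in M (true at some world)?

Recall that □ψ holds at a world iff ψ holds at every accessible world, and ◇ψ holds iff ψ holds at some accessible world.
Let φ = ¬(□(r → ¬¬p) ∧ p). Evaluate φ at each world:
  0 (successors {1, 3, 4}): φ is true.
  1 (successors {0, 2, 3, 4}): φ is true.
  2 (successors {1, 3}): φ is true.
  3 (successors {0, 1, 2, 4}): φ is true.
  4 (successors {0, 1, 3, 4, 5}): φ is true.
  5 (successors {4}): φ is true.
Detail at 0 (witness):
  At 0: □(r → ¬¬p) ∧ p is false, so ¬(□(r → ¬¬p) ∧ p) is true.
    At 0: □(r → ¬¬p) is false, p is false, so □(r → ¬¬p) ∧ p is false.
      At 0: □(r → ¬¬p) requires r → ¬¬p at every successor {1, 3, 4}.
        r → ¬¬p fails at 1, so □(r → ¬¬p) is false at 0.

Yes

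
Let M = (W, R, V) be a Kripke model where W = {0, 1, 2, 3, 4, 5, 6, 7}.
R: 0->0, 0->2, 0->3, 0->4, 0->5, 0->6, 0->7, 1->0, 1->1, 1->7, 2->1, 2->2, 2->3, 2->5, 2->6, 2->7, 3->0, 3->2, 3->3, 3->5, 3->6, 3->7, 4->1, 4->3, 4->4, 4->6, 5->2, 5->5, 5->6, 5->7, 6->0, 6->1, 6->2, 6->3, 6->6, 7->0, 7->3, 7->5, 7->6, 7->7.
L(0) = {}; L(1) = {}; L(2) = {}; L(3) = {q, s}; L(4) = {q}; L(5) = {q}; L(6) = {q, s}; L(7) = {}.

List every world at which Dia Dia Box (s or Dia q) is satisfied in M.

0, 1, 2, 3, 4, 5, 6, 7

Let φ = Dia Dia Box (s or Dia q). Evaluate φ at each world:
  0 (successors {0, 2, 3, 4, 5, 6, 7}): φ is true.
  1 (successors {0, 1, 7}): φ is true.
  2 (successors {1, 2, 3, 5, 6, 7}): φ is true.
  3 (successors {0, 2, 3, 5, 6, 7}): φ is true.
  4 (successors {1, 3, 4, 6}): φ is true.
  5 (successors {2, 5, 6, 7}): φ is true.
  6 (successors {0, 1, 2, 3, 6}): φ is true.
  7 (successors {0, 3, 5, 6, 7}): φ is true.
For instance, at 2:
  At 2: Dia Dia Box (s or Dia q) requires Dia Box (s or Dia q) at some successor in {1, 2, 3, 5, 6, 7}.
    Dia Box (s or Dia q) holds at 1, so Dia Dia Box (s or Dia q) is true at 2.
      At 1: Dia Box (s or Dia q) requires Box (s or Dia q) at some successor in {0, 1, 7}.
        Box (s or Dia q) holds at 0, so Dia Box (s or Dia q) is true at 1.
Satisfying worlds: {0, 1, 2, 3, 4, 5, 6, 7}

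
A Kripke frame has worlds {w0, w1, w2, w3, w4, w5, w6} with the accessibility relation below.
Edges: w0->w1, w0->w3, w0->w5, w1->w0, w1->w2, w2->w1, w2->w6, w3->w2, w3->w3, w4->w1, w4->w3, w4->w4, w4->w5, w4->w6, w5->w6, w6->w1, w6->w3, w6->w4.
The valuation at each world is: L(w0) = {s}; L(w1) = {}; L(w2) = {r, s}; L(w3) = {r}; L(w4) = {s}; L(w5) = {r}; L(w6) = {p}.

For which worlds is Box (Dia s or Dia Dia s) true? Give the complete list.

Recall that Box ψ holds at a world iff ψ holds at every accessible world, and Dia ψ holds iff ψ holds at some accessible world.
Let φ = Box (Dia s or Dia Dia s). Evaluate φ at each world:
  w0 (successors {w1, w3, w5}): φ is true.
  w1 (successors {w0, w2}): φ is true.
  w2 (successors {w1, w6}): φ is true.
  w3 (successors {w2, w3}): φ is true.
  w4 (successors {w1, w3, w4, w5, w6}): φ is true.
  w5 (successors {w6}): φ is true.
  w6 (successors {w1, w3, w4}): φ is true.
For instance, at w2:
  At w2: Box (Dia s or Dia Dia s) requires Dia s or Dia Dia s at every successor {w1, w6}.
      At w1: Dia s is true, Dia Dia s is false, so Dia s or Dia Dia s is true.
      At w6: Dia s is true, Dia Dia s is true, so Dia s or Dia Dia s is true.
  So Box (Dia s or Dia Dia s) is true at w2.
Satisfying worlds: {w0, w1, w2, w3, w4, w5, w6}

w0, w1, w2, w3, w4, w5, w6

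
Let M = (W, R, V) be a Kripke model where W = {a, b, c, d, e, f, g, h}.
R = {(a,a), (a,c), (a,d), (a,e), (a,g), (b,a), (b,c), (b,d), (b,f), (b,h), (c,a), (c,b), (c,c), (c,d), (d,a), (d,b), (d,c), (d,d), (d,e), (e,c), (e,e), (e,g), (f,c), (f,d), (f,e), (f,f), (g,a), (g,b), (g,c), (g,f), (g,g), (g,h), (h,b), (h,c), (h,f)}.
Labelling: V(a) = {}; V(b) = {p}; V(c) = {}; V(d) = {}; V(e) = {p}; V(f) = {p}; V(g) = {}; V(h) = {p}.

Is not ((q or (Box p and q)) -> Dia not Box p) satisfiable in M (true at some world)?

No

Let φ = not ((q or (Box p and q)) -> Dia not Box p). Evaluate φ at each world:
  a (successors {a, c, d, e, g}): φ is false.
  b (successors {a, c, d, f, h}): φ is false.
  c (successors {a, b, c, d}): φ is false.
  d (successors {a, b, c, d, e}): φ is false.
  e (successors {c, e, g}): φ is false.
  f (successors {c, d, e, f}): φ is false.
  g (successors {a, b, c, f, g, h}): φ is false.
  h (successors {b, c, f}): φ is false.
For instance, at f:
  At f: (q or (Box p and q)) -> Dia not Box p is true, so not ((q or (Box p and q)) -> Dia not Box p) is false.
    At f: q or (Box p and q) is false, Dia not Box p is true, so (q or (Box p and q)) -> Dia not Box p is true.
      At f: q is false, Box p and q is false, so q or (Box p and q) is false.
      At f: Dia not Box p requires not Box p at some successor in {c, d, e, f}.
        not Box p holds at c, so Dia not Box p is true at f.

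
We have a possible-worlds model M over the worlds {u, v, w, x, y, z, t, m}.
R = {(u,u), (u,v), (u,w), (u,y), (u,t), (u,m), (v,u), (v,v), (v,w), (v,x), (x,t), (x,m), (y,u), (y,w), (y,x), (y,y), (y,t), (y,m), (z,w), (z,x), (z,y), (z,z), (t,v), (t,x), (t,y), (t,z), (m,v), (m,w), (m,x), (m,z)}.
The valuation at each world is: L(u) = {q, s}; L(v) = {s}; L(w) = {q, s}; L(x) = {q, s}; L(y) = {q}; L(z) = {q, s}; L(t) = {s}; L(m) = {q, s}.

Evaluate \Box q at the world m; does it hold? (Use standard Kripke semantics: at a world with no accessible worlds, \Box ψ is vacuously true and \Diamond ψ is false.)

No

Recall that \Box ψ holds at a world iff ψ holds at every accessible world, and \Diamond ψ holds iff ψ holds at some accessible world.
At m: \Box q requires q at every successor {v, w, x, z}.
  q fails at v, so \Box q is false at m.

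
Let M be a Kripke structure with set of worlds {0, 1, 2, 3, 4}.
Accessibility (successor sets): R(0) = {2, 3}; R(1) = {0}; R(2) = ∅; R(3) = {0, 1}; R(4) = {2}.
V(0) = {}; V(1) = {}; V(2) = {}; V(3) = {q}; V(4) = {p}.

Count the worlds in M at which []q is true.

Let φ = []q. Evaluate φ at each world:
  0 (successors {2, 3}): φ is false.
  1 (successors {0}): φ is false.
  2 (successors ∅): φ is true.
  3 (successors {0, 1}): φ is false.
  4 (successors {2}): φ is false.
For instance, at 0:
  At 0: []q requires q at every successor {2, 3}.
    q fails at 2, so []q is false at 0.
Satisfying worlds: {2}

1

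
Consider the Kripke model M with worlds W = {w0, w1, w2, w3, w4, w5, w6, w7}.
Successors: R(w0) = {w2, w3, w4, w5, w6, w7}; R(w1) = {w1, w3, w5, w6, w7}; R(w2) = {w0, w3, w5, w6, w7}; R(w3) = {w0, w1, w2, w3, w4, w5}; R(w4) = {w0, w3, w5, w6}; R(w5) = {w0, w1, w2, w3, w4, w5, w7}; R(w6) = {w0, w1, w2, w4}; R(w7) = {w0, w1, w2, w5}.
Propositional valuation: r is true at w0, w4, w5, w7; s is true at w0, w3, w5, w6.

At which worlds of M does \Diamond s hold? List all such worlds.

w0, w1, w2, w3, w4, w5, w6, w7

Let φ = \Diamond s. Evaluate φ at each world:
  w0 (successors {w2, w3, w4, w5, w6, w7}): φ is true.
  w1 (successors {w1, w3, w5, w6, w7}): φ is true.
  w2 (successors {w0, w3, w5, w6, w7}): φ is true.
  w3 (successors {w0, w1, w2, w3, w4, w5}): φ is true.
  w4 (successors {w0, w3, w5, w6}): φ is true.
  w5 (successors {w0, w1, w2, w3, w4, w5, w7}): φ is true.
  w6 (successors {w0, w1, w2, w4}): φ is true.
  w7 (successors {w0, w1, w2, w5}): φ is true.
For instance, at w5:
  At w5: \Diamond s requires s at some successor in {w0, w1, w2, w3, w4, w5, w7}.
    s holds at w0, so \Diamond s is true at w5.
Satisfying worlds: {w0, w1, w2, w3, w4, w5, w6, w7}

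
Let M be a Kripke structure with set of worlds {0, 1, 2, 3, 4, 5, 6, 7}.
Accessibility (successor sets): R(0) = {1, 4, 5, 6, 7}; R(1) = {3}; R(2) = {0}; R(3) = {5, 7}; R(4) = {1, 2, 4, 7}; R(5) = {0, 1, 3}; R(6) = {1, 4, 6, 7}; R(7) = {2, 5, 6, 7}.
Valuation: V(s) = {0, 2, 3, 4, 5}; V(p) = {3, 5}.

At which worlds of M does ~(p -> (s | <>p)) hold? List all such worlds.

Let φ = ~(p -> (s | <>p)). Evaluate φ at each world:
  0 (successors {1, 4, 5, 6, 7}): φ is false.
  1 (successors {3}): φ is false.
  2 (successors {0}): φ is false.
  3 (successors {5, 7}): φ is false.
  4 (successors {1, 2, 4, 7}): φ is false.
  5 (successors {0, 1, 3}): φ is false.
  6 (successors {1, 4, 6, 7}): φ is false.
  7 (successors {2, 5, 6, 7}): φ is false.
For instance, at 7:
  At 7: p -> (s | <>p) is true, so ~(p -> (s | <>p)) is false.
    At 7: p is false, s | <>p is true, so p -> (s | <>p) is true.
      At 7: s is false, <>p is true, so s | <>p is true.
Satisfying worlds: none.

none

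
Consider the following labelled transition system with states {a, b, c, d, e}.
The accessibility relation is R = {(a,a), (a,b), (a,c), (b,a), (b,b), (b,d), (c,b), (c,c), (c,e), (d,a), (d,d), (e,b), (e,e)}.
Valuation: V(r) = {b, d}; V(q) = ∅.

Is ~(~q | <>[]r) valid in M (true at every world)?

No

Let φ = ~(~q | <>[]r). Evaluate φ at each world:
  a (successors {a, b, c}): φ is false.
  b (successors {a, b, d}): φ is false.
  c (successors {b, c, e}): φ is false.
  d (successors {a, d}): φ is false.
  e (successors {b, e}): φ is false.
Detail at a (counterexample):
  At a: ~q | <>[]r is true, so ~(~q | <>[]r) is false.
    At a: ~q is true, <>[]r is false, so ~q | <>[]r is true.
      At a: <>[]r requires []r at some successor in {a, b, c}.
        At a: []r is false.
        At b: []r is false.
        At c: []r is false.
      So <>[]r is false at a.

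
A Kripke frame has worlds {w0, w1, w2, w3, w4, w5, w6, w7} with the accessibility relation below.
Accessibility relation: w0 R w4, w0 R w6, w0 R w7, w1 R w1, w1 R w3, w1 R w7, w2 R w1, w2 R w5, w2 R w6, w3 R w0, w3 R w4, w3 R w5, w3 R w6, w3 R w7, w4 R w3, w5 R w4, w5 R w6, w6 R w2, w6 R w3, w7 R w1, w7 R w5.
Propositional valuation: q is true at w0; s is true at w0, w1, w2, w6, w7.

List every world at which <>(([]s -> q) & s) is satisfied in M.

Let φ = <>(([]s -> q) & s). Evaluate φ at each world:
  w0 (successors {w4, w6, w7}): φ is true.
  w1 (successors {w1, w3, w7}): φ is true.
  w2 (successors {w1, w5, w6}): φ is true.
  w3 (successors {w0, w4, w5, w6, w7}): φ is true.
  w4 (successors {w3}): φ is false.
  w5 (successors {w4, w6}): φ is true.
  w6 (successors {w2, w3}): φ is true.
  w7 (successors {w1, w5}): φ is true.
For instance, at w7:
  At w7: <>(([]s -> q) & s) requires ([]s -> q) & s at some successor in {w1, w5}.
    ([]s -> q) & s holds at w1, so <>(([]s -> q) & s) is true at w7.
      At w1: []s -> q is true, s is true, so ([]s -> q) & s is true.
Satisfying worlds: {w0, w1, w2, w3, w5, w6, w7}

w0, w1, w2, w3, w5, w6, w7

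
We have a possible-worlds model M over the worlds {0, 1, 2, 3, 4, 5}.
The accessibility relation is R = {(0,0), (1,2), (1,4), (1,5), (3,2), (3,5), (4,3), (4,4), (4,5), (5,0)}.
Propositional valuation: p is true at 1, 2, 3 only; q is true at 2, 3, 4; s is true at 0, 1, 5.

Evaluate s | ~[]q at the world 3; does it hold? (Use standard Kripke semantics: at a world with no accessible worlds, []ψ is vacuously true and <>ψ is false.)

Recall that []ψ holds at a world iff ψ holds at every accessible world, and <>ψ holds iff ψ holds at some accessible world.
At 3: s is false, ~[]q is true, so s | ~[]q is true.
  At 3: []q is false, so ~[]q is true.
    At 3: []q requires q at every successor {2, 5}.
      q fails at 5, so []q is false at 3.

Yes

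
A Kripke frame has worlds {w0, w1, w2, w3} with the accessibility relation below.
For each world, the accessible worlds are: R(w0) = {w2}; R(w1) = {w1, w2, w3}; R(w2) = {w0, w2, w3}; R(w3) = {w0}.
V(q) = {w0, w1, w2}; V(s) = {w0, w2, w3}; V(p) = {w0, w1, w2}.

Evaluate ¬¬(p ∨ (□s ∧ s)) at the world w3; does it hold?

At w3: ¬(p ∨ (□s ∧ s)) is false, so ¬¬(p ∨ (□s ∧ s)) is true.
  At w3: p ∨ (□s ∧ s) is true, so ¬(p ∨ (□s ∧ s)) is false.
    At w3: p is false, □s ∧ s is true, so p ∨ (□s ∧ s) is true.
      At w3: □s is true, s is true, so □s ∧ s is true.

Yes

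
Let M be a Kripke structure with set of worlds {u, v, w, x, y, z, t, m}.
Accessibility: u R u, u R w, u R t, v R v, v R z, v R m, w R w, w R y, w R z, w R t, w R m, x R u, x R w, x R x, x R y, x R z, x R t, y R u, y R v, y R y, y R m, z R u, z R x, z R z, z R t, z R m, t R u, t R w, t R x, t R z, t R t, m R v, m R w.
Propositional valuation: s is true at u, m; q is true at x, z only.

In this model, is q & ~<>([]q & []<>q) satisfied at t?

No

Recall that []ψ holds at a world iff ψ holds at every accessible world, and <>ψ holds iff ψ holds at some accessible world.
At t: q is false, ~<>([]q & []<>q) is true, so q & ~<>([]q & []<>q) is false.
  At t: <>([]q & []<>q) is false, so ~<>([]q & []<>q) is true.
    At t: <>([]q & []<>q) requires []q & []<>q at some successor in {u, w, x, z, t}.
      At u: []q & []<>q is false.
      At w: []q & []<>q is false.
      At x: []q & []<>q is false.
      At z: []q & []<>q is false.
      At t: []q & []<>q is false.
    So <>([]q & []<>q) is false at t.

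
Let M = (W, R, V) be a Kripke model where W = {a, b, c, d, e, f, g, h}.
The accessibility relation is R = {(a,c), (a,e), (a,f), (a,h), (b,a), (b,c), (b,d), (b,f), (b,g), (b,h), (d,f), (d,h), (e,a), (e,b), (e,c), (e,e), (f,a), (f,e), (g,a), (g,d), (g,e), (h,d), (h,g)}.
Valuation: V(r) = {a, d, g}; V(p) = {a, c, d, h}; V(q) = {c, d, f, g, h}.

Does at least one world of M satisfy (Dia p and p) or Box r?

Yes

Let φ = (Dia p and p) or Box r. Evaluate φ at each world:
  a (successors {c, e, f, h}): φ is true.
  b (successors {a, c, d, f, g, h}): φ is false.
  c (successors ∅): φ is true.
  d (successors {f, h}): φ is true.
  e (successors {a, b, c, e}): φ is false.
  f (successors {a, e}): φ is false.
  g (successors {a, d, e}): φ is false.
  h (successors {d, g}): φ is true.
Detail at a (witness):
  At a: Dia p and p is true, Box r is false, so (Dia p and p) or Box r is true.
    At a: Dia p is true, p is true, so Dia p and p is true.
      At a: Dia p requires p at some successor in {c, e, f, h}.
        p holds at c, so Dia p is true at a.
    At a: Box r requires r at every successor {c, e, f, h}.
      r fails at c, so Box r is false at a.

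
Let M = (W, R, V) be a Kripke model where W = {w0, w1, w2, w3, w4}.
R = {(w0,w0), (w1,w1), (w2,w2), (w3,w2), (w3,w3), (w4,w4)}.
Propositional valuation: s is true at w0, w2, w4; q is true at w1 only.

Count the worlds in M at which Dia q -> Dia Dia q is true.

Let φ = Dia q -> Dia Dia q. Evaluate φ at each world:
  w0 (successors {w0}): φ is true.
  w1 (successors {w1}): φ is true.
  w2 (successors {w2}): φ is true.
  w3 (successors {w2, w3}): φ is true.
  w4 (successors {w4}): φ is true.
For instance, at w0:
  At w0: Dia q is false, Dia Dia q is false, so Dia q -> Dia Dia q is true.
    At w0: Dia q requires q at some successor in {w0}.
      At w0: q is false.
    So Dia q is false at w0.
    At w0: Dia Dia q requires Dia q at some successor in {w0}.
      At w0: Dia q is false.
    So Dia Dia q is false at w0.
Satisfying worlds: {w0, w1, w2, w3, w4}

5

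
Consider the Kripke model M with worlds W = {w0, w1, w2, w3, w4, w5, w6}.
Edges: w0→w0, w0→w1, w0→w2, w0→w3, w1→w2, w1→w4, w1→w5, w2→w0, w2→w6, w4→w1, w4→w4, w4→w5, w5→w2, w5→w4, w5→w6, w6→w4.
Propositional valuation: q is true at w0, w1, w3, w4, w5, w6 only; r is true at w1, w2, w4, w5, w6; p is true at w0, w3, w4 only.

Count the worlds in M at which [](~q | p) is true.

2

Let φ = [](~q | p). Evaluate φ at each world:
  w0 (successors {w0, w1, w2, w3}): φ is false.
  w1 (successors {w2, w4, w5}): φ is false.
  w2 (successors {w0, w6}): φ is false.
  w3 (successors ∅): φ is true.
  w4 (successors {w1, w4, w5}): φ is false.
  w5 (successors {w2, w4, w6}): φ is false.
  w6 (successors {w4}): φ is true.
For instance, at w6:
  At w6: [](~q | p) requires ~q | p at every successor {w4}.
    At w4: ~q | p is true.
  So [](~q | p) is true at w6.
Satisfying worlds: {w3, w6}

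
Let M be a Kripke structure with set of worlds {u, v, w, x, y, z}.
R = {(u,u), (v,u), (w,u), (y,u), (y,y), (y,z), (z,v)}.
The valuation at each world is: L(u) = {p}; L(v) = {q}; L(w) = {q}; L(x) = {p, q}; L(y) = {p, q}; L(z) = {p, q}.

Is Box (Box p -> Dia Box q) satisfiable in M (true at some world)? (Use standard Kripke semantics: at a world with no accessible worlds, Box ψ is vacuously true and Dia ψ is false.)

Yes

Recall that Box ψ holds at a world iff ψ holds at every accessible world, and Dia ψ holds iff ψ holds at some accessible world.
Let φ = Box (Box p -> Dia Box q). Evaluate φ at each world:
  u (successors {u}): φ is false.
  v (successors {u}): φ is false.
  w (successors {u}): φ is false.
  x (successors ∅): φ is true.
  y (successors {u, y, z}): φ is false.
  z (successors {v}): φ is false.
Detail at x (witness):
  At x: no accessible worlds, so Box (Box p -> Dia Box q) holds vacuously.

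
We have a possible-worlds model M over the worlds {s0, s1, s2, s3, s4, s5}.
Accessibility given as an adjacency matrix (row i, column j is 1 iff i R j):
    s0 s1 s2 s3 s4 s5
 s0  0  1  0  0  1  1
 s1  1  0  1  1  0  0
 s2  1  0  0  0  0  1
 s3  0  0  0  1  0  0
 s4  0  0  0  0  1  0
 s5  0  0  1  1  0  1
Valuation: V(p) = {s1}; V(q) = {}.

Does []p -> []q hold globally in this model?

Yes

Let φ = []p -> []q. Evaluate φ at each world:
  s0 (successors {s1, s4, s5}): φ is true.
  s1 (successors {s0, s2, s3}): φ is true.
  s2 (successors {s0, s5}): φ is true.
  s3 (successors {s3}): φ is true.
  s4 (successors {s4}): φ is true.
  s5 (successors {s2, s3, s5}): φ is true.
For instance, at s5:
  At s5: []p is false, []q is false, so []p -> []q is true.
    At s5: []p requires p at every successor {s2, s3, s5}.
      p fails at s2, so []p is false at s5.
    At s5: []q requires q at every successor {s2, s3, s5}.
      q fails at s2, so []q is false at s5.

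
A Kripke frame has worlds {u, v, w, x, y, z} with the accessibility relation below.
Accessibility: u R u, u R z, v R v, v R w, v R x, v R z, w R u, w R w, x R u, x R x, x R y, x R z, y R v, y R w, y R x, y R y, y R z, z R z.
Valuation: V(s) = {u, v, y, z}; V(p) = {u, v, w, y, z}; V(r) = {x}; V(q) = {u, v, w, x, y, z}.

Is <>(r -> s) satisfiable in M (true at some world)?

Let φ = <>(r -> s). Evaluate φ at each world:
  u (successors {u, z}): φ is true.
  v (successors {v, w, x, z}): φ is true.
  w (successors {u, w}): φ is true.
  x (successors {u, x, y, z}): φ is true.
  y (successors {v, w, x, y, z}): φ is true.
  z (successors {z}): φ is true.
Detail at u (witness):
  At u: <>(r -> s) requires r -> s at some successor in {u, z}.
    r -> s holds at u, so <>(r -> s) is true at u.

Yes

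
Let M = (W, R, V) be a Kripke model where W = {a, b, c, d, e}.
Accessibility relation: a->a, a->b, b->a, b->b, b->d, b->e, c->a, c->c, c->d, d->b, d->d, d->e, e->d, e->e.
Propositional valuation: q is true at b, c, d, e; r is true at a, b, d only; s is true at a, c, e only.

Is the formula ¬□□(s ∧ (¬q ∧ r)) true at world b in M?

Yes

At b: □□(s ∧ (¬q ∧ r)) is false, so ¬□□(s ∧ (¬q ∧ r)) is true.
  At b: □□(s ∧ (¬q ∧ r)) requires □(s ∧ (¬q ∧ r)) at every successor {a, b, d, e}.
    □(s ∧ (¬q ∧ r)) fails at a, so □□(s ∧ (¬q ∧ r)) is false at b.
      At a: □(s ∧ (¬q ∧ r)) requires s ∧ (¬q ∧ r) at every successor {a, b}.
        s ∧ (¬q ∧ r) fails at b, so □(s ∧ (¬q ∧ r)) is false at a.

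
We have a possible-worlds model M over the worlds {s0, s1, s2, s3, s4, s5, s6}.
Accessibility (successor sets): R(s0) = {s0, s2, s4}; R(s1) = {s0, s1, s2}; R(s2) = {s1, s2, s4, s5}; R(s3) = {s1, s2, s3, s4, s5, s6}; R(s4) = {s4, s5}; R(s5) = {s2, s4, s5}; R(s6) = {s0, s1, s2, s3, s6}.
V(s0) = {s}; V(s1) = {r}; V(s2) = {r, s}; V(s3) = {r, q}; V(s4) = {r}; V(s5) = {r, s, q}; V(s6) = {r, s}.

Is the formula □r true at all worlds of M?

Let φ = □r. Evaluate φ at each world:
  s0 (successors {s0, s2, s4}): φ is false.
  s1 (successors {s0, s1, s2}): φ is false.
  s2 (successors {s1, s2, s4, s5}): φ is true.
  s3 (successors {s1, s2, s3, s4, s5, s6}): φ is true.
  s4 (successors {s4, s5}): φ is true.
  s5 (successors {s2, s4, s5}): φ is true.
  s6 (successors {s0, s1, s2, s3, s6}): φ is false.
Detail at s0 (counterexample):
  At s0: □r requires r at every successor {s0, s2, s4}.
    r fails at s0, so □r is false at s0.

No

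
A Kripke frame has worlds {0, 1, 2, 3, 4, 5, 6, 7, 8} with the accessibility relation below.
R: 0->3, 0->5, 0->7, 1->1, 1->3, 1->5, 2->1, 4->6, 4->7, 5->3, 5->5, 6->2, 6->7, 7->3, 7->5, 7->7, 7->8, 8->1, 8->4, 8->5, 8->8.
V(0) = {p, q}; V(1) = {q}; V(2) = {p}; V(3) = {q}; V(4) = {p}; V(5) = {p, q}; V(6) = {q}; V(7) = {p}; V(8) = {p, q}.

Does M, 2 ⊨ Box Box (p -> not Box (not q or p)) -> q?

At 2: Box Box (p -> not Box (not q or p)) is true, q is false, so Box Box (p -> not Box (not q or p)) -> q is false.
  At 2: Box Box (p -> not Box (not q or p)) requires Box (p -> not Box (not q or p)) at every successor {1}.
      At 1: Box (p -> not Box (not q or p)) requires p -> not Box (not q or p) at every successor {1, 3, 5}.
        At 1: p -> not Box (not q or p) is true.
        At 3: p -> not Box (not q or p) is true.
        At 5: p -> not Box (not q or p) is true.
      So Box (p -> not Box (not q or p)) is true at 1.
  So Box Box (p -> not Box (not q or p)) is true at 2.

No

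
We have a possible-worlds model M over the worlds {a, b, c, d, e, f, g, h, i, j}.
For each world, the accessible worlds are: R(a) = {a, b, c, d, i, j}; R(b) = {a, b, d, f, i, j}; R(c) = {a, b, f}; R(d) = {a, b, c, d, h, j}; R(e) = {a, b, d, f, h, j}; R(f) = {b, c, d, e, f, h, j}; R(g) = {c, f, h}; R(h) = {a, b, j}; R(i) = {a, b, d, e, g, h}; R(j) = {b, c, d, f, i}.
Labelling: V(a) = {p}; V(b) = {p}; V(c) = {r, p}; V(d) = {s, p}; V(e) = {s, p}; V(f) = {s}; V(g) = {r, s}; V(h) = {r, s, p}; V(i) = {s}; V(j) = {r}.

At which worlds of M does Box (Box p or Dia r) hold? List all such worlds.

Let φ = Box (Box p or Dia r). Evaluate φ at each world:
  a (successors {a, b, c, d, i, j}): φ is false.
  b (successors {a, b, d, f, i, j}): φ is true.
  c (successors {a, b, f}): φ is true.
  d (successors {a, b, c, d, h, j}): φ is false.
  e (successors {a, b, d, f, h, j}): φ is true.
  f (successors {b, c, d, e, f, h, j}): φ is false.
  g (successors {c, f, h}): φ is false.
  h (successors {a, b, j}): φ is true.
  i (successors {a, b, d, e, g, h}): φ is true.
  j (successors {b, c, d, f, i}): φ is false.
For instance, at b:
  At b: Box (Box p or Dia r) requires Box p or Dia r at every successor {a, b, d, f, i, j}.
    At a: Box p or Dia r is true.
    At b: Box p or Dia r is true.
    At d: Box p or Dia r is true.
    At f: Box p or Dia r is true.
    At i: Box p or Dia r is true.
    At j: Box p or Dia r is true.
  So Box (Box p or Dia r) is true at b.
Satisfying worlds: {b, c, e, h, i}

b, c, e, h, i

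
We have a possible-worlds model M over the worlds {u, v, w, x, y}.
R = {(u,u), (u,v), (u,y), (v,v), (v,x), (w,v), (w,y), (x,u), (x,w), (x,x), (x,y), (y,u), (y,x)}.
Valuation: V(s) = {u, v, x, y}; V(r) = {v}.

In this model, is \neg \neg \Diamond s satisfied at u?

Yes

At u: \neg \Diamond s is false, so \neg \neg \Diamond s is true.
  At u: \Diamond s is true, so \neg \Diamond s is false.
    At u: \Diamond s requires s at some successor in {u, v, y}.
      s holds at u, so \Diamond s is true at u.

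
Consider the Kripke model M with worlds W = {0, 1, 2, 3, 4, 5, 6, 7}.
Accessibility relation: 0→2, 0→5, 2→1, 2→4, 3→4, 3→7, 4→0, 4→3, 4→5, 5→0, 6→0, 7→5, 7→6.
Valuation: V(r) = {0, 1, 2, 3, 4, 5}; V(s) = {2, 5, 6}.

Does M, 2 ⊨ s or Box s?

Yes

At 2: s is true, Box s is false, so s or Box s is true.
  At 2: Box s requires s at every successor {1, 4}.
    s fails at 1, so Box s is false at 2.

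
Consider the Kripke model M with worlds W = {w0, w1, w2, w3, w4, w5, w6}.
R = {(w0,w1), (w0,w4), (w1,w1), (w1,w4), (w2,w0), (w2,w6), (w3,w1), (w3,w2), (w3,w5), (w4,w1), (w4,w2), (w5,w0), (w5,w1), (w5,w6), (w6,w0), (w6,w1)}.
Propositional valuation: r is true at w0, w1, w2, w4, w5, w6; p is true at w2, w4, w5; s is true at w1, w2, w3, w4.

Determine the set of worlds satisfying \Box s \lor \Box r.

Recall that \Box ψ holds at a world iff ψ holds at every accessible world, and \Diamond ψ holds iff ψ holds at some accessible world.
Let φ = \Box s \lor \Box r. Evaluate φ at each world:
  w0 (successors {w1, w4}): φ is true.
  w1 (successors {w1, w4}): φ is true.
  w2 (successors {w0, w6}): φ is true.
  w3 (successors {w1, w2, w5}): φ is true.
  w4 (successors {w1, w2}): φ is true.
  w5 (successors {w0, w1, w6}): φ is true.
  w6 (successors {w0, w1}): φ is true.
For instance, at w0:
  At w0: \Box s is true, \Box r is true, so \Box s \lor \Box r is true.
    At w0: \Box s requires s at every successor {w1, w4}.
      At w1: s is true.
      At w4: s is true.
    So \Box s is true at w0.
    At w0: \Box r requires r at every successor {w1, w4}.
      At w1: r is true.
      At w4: r is true.
    So \Box r is true at w0.
Satisfying worlds: {w0, w1, w2, w3, w4, w5, w6}

w0, w1, w2, w3, w4, w5, w6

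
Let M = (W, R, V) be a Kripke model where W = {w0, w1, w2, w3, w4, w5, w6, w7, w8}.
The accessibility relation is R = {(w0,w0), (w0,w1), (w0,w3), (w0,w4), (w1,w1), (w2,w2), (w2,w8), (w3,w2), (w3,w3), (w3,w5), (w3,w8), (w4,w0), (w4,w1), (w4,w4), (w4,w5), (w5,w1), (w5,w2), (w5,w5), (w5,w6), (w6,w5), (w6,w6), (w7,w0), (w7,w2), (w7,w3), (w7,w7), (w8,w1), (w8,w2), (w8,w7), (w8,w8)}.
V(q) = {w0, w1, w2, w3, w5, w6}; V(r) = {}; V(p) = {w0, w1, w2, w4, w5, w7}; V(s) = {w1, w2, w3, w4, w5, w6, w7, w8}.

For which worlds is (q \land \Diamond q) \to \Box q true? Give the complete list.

w1, w4, w5, w6, w7, w8

Let φ = (q \land \Diamond q) \to \Box q. Evaluate φ at each world:
  w0 (successors {w0, w1, w3, w4}): φ is false.
  w1 (successors {w1}): φ is true.
  w2 (successors {w2, w8}): φ is false.
  w3 (successors {w2, w3, w5, w8}): φ is false.
  w4 (successors {w0, w1, w4, w5}): φ is true.
  w5 (successors {w1, w2, w5, w6}): φ is true.
  w6 (successors {w5, w6}): φ is true.
  w7 (successors {w0, w2, w3, w7}): φ is true.
  w8 (successors {w1, w2, w7, w8}): φ is true.
For instance, at w0:
  At w0: q \land \Diamond q is true, \Box q is false, so (q \land \Diamond q) \to \Box q is false.
    At w0: q is true, \Diamond q is true, so q \land \Diamond q is true.
      At w0: \Diamond q requires q at some successor in {w0, w1, w3, w4}.
        q holds at w0, so \Diamond q is true at w0.
    At w0: \Box q requires q at every successor {w0, w1, w3, w4}.
      q fails at w4, so \Box q is false at w0.
Satisfying worlds: {w1, w4, w5, w6, w7, w8}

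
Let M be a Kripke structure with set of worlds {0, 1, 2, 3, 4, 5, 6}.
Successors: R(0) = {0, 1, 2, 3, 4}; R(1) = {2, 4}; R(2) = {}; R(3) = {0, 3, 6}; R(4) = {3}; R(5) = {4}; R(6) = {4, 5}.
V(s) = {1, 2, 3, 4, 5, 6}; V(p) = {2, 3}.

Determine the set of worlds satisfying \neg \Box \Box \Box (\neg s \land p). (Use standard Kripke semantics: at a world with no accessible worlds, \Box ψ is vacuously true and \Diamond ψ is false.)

Let φ = \neg \Box \Box \Box (\neg s \land p). Evaluate φ at each world:
  0 (successors {0, 1, 2, 3, 4}): φ is true.
  1 (successors {2, 4}): φ is true.
  2 (successors ∅): φ is false.
  3 (successors {0, 3, 6}): φ is true.
  4 (successors {3}): φ is true.
  5 (successors {4}): φ is true.
  6 (successors {4, 5}): φ is true.
For instance, at 5:
  At 5: \Box \Box \Box (\neg s \land p) is false, so \neg \Box \Box \Box (\neg s \land p) is true.
    At 5: \Box \Box \Box (\neg s \land p) requires \Box \Box (\neg s \land p) at every successor {4}.
      \Box \Box (\neg s \land p) fails at 4, so \Box \Box \Box (\neg s \land p) is false at 5.
Satisfying worlds: {0, 1, 3, 4, 5, 6}

0, 1, 3, 4, 5, 6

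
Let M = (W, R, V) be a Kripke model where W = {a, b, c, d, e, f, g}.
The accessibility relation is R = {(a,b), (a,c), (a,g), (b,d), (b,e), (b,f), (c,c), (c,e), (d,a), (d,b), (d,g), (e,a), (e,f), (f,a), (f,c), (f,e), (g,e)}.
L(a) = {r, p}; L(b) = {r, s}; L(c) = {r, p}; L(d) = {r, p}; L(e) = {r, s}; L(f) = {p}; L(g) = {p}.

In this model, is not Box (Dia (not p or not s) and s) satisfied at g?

At g: Box (Dia (not p or not s) and s) is true, so not Box (Dia (not p or not s) and s) is false.
  At g: Box (Dia (not p or not s) and s) requires Dia (not p or not s) and s at every successor {e}.
      At e: Dia (not p or not s) is true, s is true, so Dia (not p or not s) and s is true.
  So Box (Dia (not p or not s) and s) is true at g.

No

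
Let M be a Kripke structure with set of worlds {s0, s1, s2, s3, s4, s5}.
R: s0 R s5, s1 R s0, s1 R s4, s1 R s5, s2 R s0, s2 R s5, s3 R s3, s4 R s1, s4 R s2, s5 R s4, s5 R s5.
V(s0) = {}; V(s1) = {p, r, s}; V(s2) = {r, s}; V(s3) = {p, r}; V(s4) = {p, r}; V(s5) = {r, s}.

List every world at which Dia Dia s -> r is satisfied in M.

s1, s2, s3, s4, s5

Let φ = Dia Dia s -> r. Evaluate φ at each world:
  s0 (successors {s5}): φ is false.
  s1 (successors {s0, s4, s5}): φ is true.
  s2 (successors {s0, s5}): φ is true.
  s3 (successors {s3}): φ is true.
  s4 (successors {s1, s2}): φ is true.
  s5 (successors {s4, s5}): φ is true.
For instance, at s4:
  At s4: Dia Dia s is true, r is true, so Dia Dia s -> r is true.
    At s4: Dia Dia s requires Dia s at some successor in {s1, s2}.
      Dia s holds at s1, so Dia Dia s is true at s4.
Satisfying worlds: {s1, s2, s3, s4, s5}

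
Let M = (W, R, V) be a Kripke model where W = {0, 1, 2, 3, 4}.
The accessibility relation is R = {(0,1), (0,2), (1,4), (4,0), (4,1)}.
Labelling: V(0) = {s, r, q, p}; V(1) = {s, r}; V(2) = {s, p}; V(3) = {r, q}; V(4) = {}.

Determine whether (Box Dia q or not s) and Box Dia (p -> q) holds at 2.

Yes

At 2: Box Dia q or not s is true, Box Dia (p -> q) is true, so (Box Dia q or not s) and Box Dia (p -> q) is true.
  At 2: Box Dia q is true, not s is false, so Box Dia q or not s is true.
    At 2: no accessible worlds, so Box Dia q holds vacuously.
  At 2: no accessible worlds, so Box Dia (p -> q) holds vacuously.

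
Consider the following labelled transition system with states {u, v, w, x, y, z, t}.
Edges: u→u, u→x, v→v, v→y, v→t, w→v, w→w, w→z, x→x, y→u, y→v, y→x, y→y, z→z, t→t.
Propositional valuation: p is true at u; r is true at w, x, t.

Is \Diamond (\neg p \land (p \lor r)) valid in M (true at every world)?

No

Let φ = \Diamond (\neg p \land (p \lor r)). Evaluate φ at each world:
  u (successors {u, x}): φ is true.
  v (successors {v, y, t}): φ is true.
  w (successors {v, w, z}): φ is true.
  x (successors {x}): φ is true.
  y (successors {u, v, x, y}): φ is true.
  z (successors {z}): φ is false.
  t (successors {t}): φ is true.
Detail at z (counterexample):
  At z: \Diamond (\neg p \land (p \lor r)) requires \neg p \land (p \lor r) at some successor in {z}.
    At z: \neg p \land (p \lor r) is false.
  So \Diamond (\neg p \land (p \lor r)) is false at z.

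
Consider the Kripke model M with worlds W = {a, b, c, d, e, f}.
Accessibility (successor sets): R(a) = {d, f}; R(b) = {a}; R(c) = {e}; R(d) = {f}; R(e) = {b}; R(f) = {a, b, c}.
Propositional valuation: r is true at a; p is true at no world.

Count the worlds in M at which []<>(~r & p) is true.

0

Let φ = []<>(~r & p). Evaluate φ at each world:
  a (successors {d, f}): φ is false.
  b (successors {a}): φ is false.
  c (successors {e}): φ is false.
  d (successors {f}): φ is false.
  e (successors {b}): φ is false.
  f (successors {a, b, c}): φ is false.
For instance, at e:
  At e: []<>(~r & p) requires <>(~r & p) at every successor {b}.
    <>(~r & p) fails at b, so []<>(~r & p) is false at e.
      At b: <>(~r & p) requires ~r & p at some successor in {a}.
        At a: ~r & p is false.
      So <>(~r & p) is false at b.
Satisfying worlds: none.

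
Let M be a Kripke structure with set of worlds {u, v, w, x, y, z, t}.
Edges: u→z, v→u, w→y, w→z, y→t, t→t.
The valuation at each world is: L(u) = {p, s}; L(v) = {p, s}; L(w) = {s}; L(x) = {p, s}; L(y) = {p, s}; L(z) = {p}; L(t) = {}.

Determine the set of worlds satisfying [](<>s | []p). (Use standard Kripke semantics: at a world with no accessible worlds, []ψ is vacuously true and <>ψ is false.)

Let φ = [](<>s | []p). Evaluate φ at each world:
  u (successors {z}): φ is true.
  v (successors {u}): φ is true.
  w (successors {y, z}): φ is false.
  x (successors ∅): φ is true.
  y (successors {t}): φ is false.
  z (successors ∅): φ is true.
  t (successors {t}): φ is false.
For instance, at v:
  At v: [](<>s | []p) requires <>s | []p at every successor {u}.
      At u: <>s is false, []p is true, so <>s | []p is true.
  So [](<>s | []p) is true at v.
Satisfying worlds: {u, v, x, z}

u, v, x, z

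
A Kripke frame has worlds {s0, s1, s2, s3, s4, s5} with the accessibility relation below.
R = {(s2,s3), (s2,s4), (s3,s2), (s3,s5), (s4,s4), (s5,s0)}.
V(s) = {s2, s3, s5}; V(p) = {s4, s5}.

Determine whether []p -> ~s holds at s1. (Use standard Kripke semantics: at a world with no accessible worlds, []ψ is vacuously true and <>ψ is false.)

Yes

At s1: []p is true, ~s is true, so []p -> ~s is true.
  At s1: no accessible worlds, so []p holds vacuously.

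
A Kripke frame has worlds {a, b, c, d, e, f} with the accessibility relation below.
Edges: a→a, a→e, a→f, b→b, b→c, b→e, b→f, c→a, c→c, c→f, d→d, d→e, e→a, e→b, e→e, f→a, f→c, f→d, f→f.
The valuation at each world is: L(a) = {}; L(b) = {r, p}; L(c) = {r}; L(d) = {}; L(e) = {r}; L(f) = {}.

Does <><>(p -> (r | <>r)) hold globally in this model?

Yes

Let φ = <><>(p -> (r | <>r)). Evaluate φ at each world:
  a (successors {a, e, f}): φ is true.
  b (successors {b, c, e, f}): φ is true.
  c (successors {a, c, f}): φ is true.
  d (successors {d, e}): φ is true.
  e (successors {a, b, e}): φ is true.
  f (successors {a, c, d, f}): φ is true.
For instance, at c:
  At c: <><>(p -> (r | <>r)) requires <>(p -> (r | <>r)) at some successor in {a, c, f}.
    <>(p -> (r | <>r)) holds at a, so <><>(p -> (r | <>r)) is true at c.
      At a: <>(p -> (r | <>r)) requires p -> (r | <>r) at some successor in {a, e, f}.
        p -> (r | <>r) holds at a, so <>(p -> (r | <>r)) is true at a.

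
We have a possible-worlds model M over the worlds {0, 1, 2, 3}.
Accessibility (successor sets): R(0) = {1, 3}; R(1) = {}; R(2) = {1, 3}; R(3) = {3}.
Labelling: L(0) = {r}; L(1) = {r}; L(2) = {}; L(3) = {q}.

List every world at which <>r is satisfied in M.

Let φ = <>r. Evaluate φ at each world:
  0 (successors {1, 3}): φ is true.
  1 (successors ∅): φ is false.
  2 (successors {1, 3}): φ is true.
  3 (successors {3}): φ is false.
For instance, at 2:
  At 2: <>r requires r at some successor in {1, 3}.
    r holds at 1, so <>r is true at 2.
Satisfying worlds: {0, 2}

0, 2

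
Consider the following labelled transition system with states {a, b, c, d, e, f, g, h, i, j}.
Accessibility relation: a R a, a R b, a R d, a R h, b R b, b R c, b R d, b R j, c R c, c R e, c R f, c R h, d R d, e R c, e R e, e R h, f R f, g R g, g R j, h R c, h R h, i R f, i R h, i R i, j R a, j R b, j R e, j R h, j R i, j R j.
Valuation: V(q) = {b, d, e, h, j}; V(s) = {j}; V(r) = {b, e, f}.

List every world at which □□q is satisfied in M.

Recall that □ψ holds at a world iff ψ holds at every accessible world, and ◇ψ holds iff ψ holds at some accessible world.
Let φ = □□q. Evaluate φ at each world:
  a (successors {a, b, d, h}): φ is false.
  b (successors {b, c, d, j}): φ is false.
  c (successors {c, e, f, h}): φ is false.
  d (successors {d}): φ is true.
  e (successors {c, e, h}): φ is false.
  f (successors {f}): φ is false.
  g (successors {g, j}): φ is false.
  h (successors {c, h}): φ is false.
  i (successors {f, h, i}): φ is false.
  j (successors {a, b, e, h, i, j}): φ is false.
For instance, at d:
  At d: □□q requires □q at every successor {d}.
      At d: □q requires q at every successor {d}.
        At d: q is true.
      So □q is true at d.
  So □□q is true at d.
Satisfying worlds: {d}

d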